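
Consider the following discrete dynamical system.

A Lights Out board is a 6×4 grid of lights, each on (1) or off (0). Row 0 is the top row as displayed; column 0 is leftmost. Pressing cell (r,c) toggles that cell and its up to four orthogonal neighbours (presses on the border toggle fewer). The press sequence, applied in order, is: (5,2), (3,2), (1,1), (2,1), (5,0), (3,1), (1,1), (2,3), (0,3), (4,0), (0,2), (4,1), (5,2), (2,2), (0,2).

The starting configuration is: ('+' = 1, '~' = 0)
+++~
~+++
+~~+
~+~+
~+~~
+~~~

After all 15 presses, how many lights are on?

11

0) +++~
~+++
+~~+
~+~+
~+~~
+~~~
1) +++~
~+++
+~~+
~+~+
~++~
++++
2) +++~
~+++
+~++
~~+~
~+~~
++++
3) +~+~
+~~+
++++
~~+~
~+~~
++++
4) +~+~
++~+
~~~+
~++~
~+~~
++++
5) +~+~
++~+
~~~+
~++~
++~~
~~++
6) +~+~
++~+
~+~+
+~~~
+~~~
~~++
7) +++~
~~++
~~~+
+~~~
+~~~
~~++
8) +++~
~~+~
~~+~
+~~+
+~~~
~~++
9) ++~+
~~++
~~+~
+~~+
+~~~
~~++
10) ++~+
~~++
~~+~
~~~+
~+~~
+~++
11) +~+~
~~~+
~~+~
~~~+
~+~~
+~++
12) +~+~
~~~+
~~+~
~+~+
+~+~
++++
13) +~+~
~~~+
~~+~
~+~+
+~~~
+~~~
14) +~+~
~~++
~+~+
~+++
+~~~
+~~~
15) ++~+
~~~+
~+~+
~+++
+~~~
+~~~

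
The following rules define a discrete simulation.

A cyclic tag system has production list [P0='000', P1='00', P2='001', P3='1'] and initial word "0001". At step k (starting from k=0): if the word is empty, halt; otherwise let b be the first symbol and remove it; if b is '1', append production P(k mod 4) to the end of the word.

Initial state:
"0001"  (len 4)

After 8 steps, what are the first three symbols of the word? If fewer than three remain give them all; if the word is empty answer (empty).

(empty)

k=0  "0001"  (len 4)
k=1  "001"  (len 3)
k=2  "01"  (len 2)
k=3  "1"  (len 1)
k=4  "1"  (len 1)
k=5  "000"  (len 3)
k=6  "00"  (len 2)
k=7  "0"  (len 1)
k=8  (halted — word empty)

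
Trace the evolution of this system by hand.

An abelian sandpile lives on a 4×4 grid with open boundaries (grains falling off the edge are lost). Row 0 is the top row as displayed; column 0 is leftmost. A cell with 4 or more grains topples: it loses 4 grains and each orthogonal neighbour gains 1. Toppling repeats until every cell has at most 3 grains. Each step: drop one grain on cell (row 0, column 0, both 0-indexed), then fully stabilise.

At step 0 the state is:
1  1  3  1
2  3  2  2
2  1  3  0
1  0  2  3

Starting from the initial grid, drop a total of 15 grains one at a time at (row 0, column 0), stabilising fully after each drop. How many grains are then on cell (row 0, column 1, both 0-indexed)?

3

k=0  1  1  3  1
2  3  2  2
2  1  3  0
1  0  2  3
k=1  2  1  3  1
2  3  2  2
2  1  3  0
1  0  2  3
k=2  3  1  3  1
2  3  2  2
2  1  3  0
1  0  2  3
k=3  0  2  3  1
3  3  2  2
2  1  3  0
1  0  2  3
k=4  1  2  3  1
3  3  2  2
2  1  3  0
1  0  2  3
k=5  2  2  3  1
3  3  2  2
2  1  3  0
1  0  2  3
k=6  3  2  3  1
3  3  2  2
2  1  3  0
1  0  2  3
k=7  2  1  1  2
1  2  1  3
3  3  0  1
1  0  3  3
k=8  3  1  1  2
1  2  1  3
3  3  0  1
1  0  3  3
k=9  0  2  1  2
2  2  1  3
3  3  0  1
1  0  3  3
k=10  1  2  1  2
2  2  1  3
3  3  0  1
1  0  3  3
k=11  2  2  1  2
2  2  1  3
3  3  0  1
1  0  3  3
k=12  3  2  1  2
2  2  1  3
3  3  0  1
1  0  3  3
k=13  0  3  1  2
3  2  1  3
3  3  0  1
1  0  3  3
k=14  1  3  1  2
3  2  1  3
3  3  0  1
1  0  3  3
k=15  2  3  1  2
3  2  1  3
3  3  0  1
1  0  3  3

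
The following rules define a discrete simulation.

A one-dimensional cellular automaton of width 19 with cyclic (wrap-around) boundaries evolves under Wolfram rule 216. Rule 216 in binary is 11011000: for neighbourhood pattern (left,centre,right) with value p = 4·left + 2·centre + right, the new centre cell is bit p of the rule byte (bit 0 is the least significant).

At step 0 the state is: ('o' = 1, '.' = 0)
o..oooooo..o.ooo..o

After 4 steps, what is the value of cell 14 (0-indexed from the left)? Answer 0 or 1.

1

[0] o..oooooo..o.ooo..o
[1] oo.ooooooo...oooo.o
[2] oo.oooooooo..oooo.o
[3] oo.ooooooooo.oooo.o
[4] oo.ooooooooo.oooo.o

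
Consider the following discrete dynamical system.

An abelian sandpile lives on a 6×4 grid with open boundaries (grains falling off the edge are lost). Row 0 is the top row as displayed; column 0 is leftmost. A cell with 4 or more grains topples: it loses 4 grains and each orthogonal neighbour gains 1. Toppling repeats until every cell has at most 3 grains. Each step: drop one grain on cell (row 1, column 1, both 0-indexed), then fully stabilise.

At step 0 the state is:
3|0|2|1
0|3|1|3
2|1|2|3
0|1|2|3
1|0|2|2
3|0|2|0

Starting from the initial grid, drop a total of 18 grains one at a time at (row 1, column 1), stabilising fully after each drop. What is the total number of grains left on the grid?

[0] 3|0|2|1
0|3|1|3
2|1|2|3
0|1|2|3
1|0|2|2
3|0|2|0
[1] 3|1|2|1
1|0|2|3
2|2|2|3
0|1|2|3
1|0|2|2
3|0|2|0
[2] 3|1|2|1
1|1|2|3
2|2|2|3
0|1|2|3
1|0|2|2
3|0|2|0
[3] 3|1|2|1
1|2|2|3
2|2|2|3
0|1|2|3
1|0|2|2
3|0|2|0
[4] 3|1|2|1
1|3|2|3
2|2|2|3
0|1|2|3
1|0|2|2
3|0|2|0
[5] 3|2|2|1
2|0|3|3
2|3|2|3
0|1|2|3
1|0|2|2
3|0|2|0
[6] 3|2|2|1
2|1|3|3
2|3|2|3
0|1|2|3
1|0|2|2
3|0|2|0
[7] 3|2|2|1
2|2|3|3
2|3|2|3
0|1|2|3
1|0|2|2
3|0|2|0
[8] 3|2|2|1
2|3|3|3
2|3|2|3
0|1|2|3
1|0|2|2
3|0|2|0
[9] 3|3|3|2
3|2|2|1
3|1|2|2
0|3|0|1
1|0|3|3
3|0|2|0
[10] 3|3|3|2
3|3|2|1
3|1|2|2
0|3|0|1
1|0|3|3
3|0|2|0
[11] 1|2|1|3
2|3|0|2
0|3|3|2
1|3|0|1
1|0|3|3
3|0|2|0
[12] 1|3|1|3
3|1|2|2
1|2|0|3
2|0|2|1
1|1|3|3
3|0|2|0
[13] 1|3|1|3
3|2|2|2
1|2|0|3
2|0|2|1
1|1|3|3
3|0|2|0
[14] 1|3|1|3
3|3|2|2
1|2|0|3
2|0|2|1
1|1|3|3
3|0|2|0
[15] 3|0|2|3
0|2|3|2
2|3|0|3
2|0|2|1
1|1|3|3
3|0|2|0
[16] 3|0|2|3
0|3|3|2
2|3|0|3
2|0|2|1
1|1|3|3
3|0|2|0
[17] 3|1|3|3
1|2|0|3
3|0|2|3
2|1|2|1
1|1|3|3
3|0|2|0
[18] 3|1|3|3
1|3|0|3
3|0|2|3
2|1|2|1
1|1|3|3
3|0|2|0

44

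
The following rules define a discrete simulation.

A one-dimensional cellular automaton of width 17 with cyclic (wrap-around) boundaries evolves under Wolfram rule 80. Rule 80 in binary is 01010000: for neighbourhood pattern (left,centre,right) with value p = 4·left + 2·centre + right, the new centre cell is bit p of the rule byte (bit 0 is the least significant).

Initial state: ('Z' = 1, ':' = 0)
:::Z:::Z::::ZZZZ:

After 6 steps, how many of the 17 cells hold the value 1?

step 0: :::Z:::Z::::ZZZZ:
step 1: ::::Z:::Z::::::ZZ
step 2: Z::::Z:::Z::::::Z
step 3: ZZ::::Z:::Z::::::
step 4: :ZZ::::Z:::Z:::::
step 5: ::ZZ::::Z:::Z::::
step 6: :::ZZ::::Z:::Z:::

4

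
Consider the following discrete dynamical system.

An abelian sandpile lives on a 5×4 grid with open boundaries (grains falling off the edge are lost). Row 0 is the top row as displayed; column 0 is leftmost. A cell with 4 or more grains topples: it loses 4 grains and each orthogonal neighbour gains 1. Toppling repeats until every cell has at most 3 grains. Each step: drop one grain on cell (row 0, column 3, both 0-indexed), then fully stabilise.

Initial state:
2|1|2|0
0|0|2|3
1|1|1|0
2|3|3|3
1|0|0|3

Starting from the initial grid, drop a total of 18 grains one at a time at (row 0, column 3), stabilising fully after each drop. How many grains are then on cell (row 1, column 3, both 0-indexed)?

1

t=0: 2|1|2|0
0|0|2|3
1|1|1|0
2|3|3|3
1|0|0|3
t=1: 2|1|2|1
0|0|2|3
1|1|1|0
2|3|3|3
1|0|0|3
t=2: 2|1|2|2
0|0|2|3
1|1|1|0
2|3|3|3
1|0|0|3
t=3: 2|1|2|3
0|0|2|3
1|1|1|0
2|3|3|3
1|0|0|3
t=4: 2|1|3|1
0|0|3|0
1|1|1|1
2|3|3|3
1|0|0|3
t=5: 2|1|3|2
0|0|3|0
1|1|1|1
2|3|3|3
1|0|0|3
t=6: 2|1|3|3
0|0|3|0
1|1|1|1
2|3|3|3
1|0|0|3
t=7: 2|2|1|1
0|1|0|2
1|1|2|1
2|3|3|3
1|0|0|3
t=8: 2|2|1|2
0|1|0|2
1|1|2|1
2|3|3|3
1|0|0|3
t=9: 2|2|1|3
0|1|0|2
1|1|2|1
2|3|3|3
1|0|0|3
t=10: 2|2|2|0
0|1|0|3
1|1|2|1
2|3|3|3
1|0|0|3
t=11: 2|2|2|1
0|1|0|3
1|1|2|1
2|3|3|3
1|0|0|3
t=12: 2|2|2|2
0|1|0|3
1|1|2|1
2|3|3|3
1|0|0|3
t=13: 2|2|2|3
0|1|0|3
1|1|2|1
2|3|3|3
1|0|0|3
t=14: 2|2|3|1
0|1|1|0
1|1|2|2
2|3|3|3
1|0|0|3
t=15: 2|2|3|2
0|1|1|0
1|1|2|2
2|3|3|3
1|0|0|3
t=16: 2|2|3|3
0|1|1|0
1|1|2|2
2|3|3|3
1|0|0|3
t=17: 2|3|0|1
0|1|2|1
1|1|2|2
2|3|3|3
1|0|0|3
t=18: 2|3|0|2
0|1|2|1
1|1|2|2
2|3|3|3
1|0|0|3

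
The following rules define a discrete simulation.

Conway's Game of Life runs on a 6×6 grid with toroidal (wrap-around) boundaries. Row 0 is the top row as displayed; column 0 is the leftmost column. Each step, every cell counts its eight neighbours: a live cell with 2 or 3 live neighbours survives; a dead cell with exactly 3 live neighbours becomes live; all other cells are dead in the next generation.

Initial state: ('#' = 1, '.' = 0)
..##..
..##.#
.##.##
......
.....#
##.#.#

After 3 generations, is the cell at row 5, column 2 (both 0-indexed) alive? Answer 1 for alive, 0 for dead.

0) ..##..
..##.#
.##.##
......
.....#
##.#.#
1) .....#
#....#
###.##
#...##
....##
##.#.#
2) .#....
......
...#..
......
.#.#..
......
3) ......
......
......
..#...
......
..#...

1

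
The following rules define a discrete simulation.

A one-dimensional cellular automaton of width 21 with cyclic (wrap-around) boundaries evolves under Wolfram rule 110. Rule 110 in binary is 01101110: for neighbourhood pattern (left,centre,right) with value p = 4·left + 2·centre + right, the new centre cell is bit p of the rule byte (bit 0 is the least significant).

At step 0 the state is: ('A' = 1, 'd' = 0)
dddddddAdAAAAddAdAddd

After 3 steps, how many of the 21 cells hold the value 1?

t=0: dddddddAdAAAAddAdAddd
t=1: ddddddAAAAddAdAAAAddd
t=2: dddddAAddAdAAAAddAddd
t=3: ddddAAAdAAAAddAdAAddd

10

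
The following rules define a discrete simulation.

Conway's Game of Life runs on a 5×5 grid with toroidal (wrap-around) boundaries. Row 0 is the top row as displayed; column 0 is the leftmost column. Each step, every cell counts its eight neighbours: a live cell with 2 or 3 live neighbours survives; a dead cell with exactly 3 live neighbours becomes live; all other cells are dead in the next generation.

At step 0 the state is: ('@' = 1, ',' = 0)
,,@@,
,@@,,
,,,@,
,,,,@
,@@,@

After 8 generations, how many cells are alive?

[0] ,,@@,
,@@,,
,,,@,
,,,,@
,@@,@
[1] @,,,,
,@,,,
,,@@,
@,@,@
@@@,@
[2] ,,@,@
,@@,,
@,@@@
,,,,,
,,@,,
[3] ,,@,,
,,,,,
@,@@@
,@@,@
,,,@,
[4] ,,,,,
,@@,@
@,@,@
,@,,,
,@,@,
[5] @@,@,
,@@,@
,,@,@
,@,@@
,,@,,
[6] @,,@@
,,,,@
,,,,@
@@,,@
,,,,,
[7] @,,@@
,,,,,
,,,@@
@,,,@
,@,@,
[8] @,@@@
@,,,,
@,,@@
@,@,,
,@@@,

13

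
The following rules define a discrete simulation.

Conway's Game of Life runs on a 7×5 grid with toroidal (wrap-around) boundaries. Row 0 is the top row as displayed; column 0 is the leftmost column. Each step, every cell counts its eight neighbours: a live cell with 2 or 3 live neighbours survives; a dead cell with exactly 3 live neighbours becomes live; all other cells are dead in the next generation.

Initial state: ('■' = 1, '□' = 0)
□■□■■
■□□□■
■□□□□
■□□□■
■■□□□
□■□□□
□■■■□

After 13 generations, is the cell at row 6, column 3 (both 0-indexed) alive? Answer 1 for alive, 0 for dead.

[0] □■□■■
■□□□■
■□□□□
■□□□■
■■□□□
□■□□□
□■■■□
[1] □■□□□
□■□■□
□■□□□
□□□□■
□■□□■
□□□□□
□■□■■
[2] □■□■■
■■□□□
■□■□□
□□□□□
■□□□□
□□■■■
■□■□□
[3] □□□■■
□□□■□
■□□□□
□■□□□
□□□■■
■□■■■
■□□□□
[4] □□□■■
□□□■□
□□□□□
■□□□■
□■□□□
■■■□□
■■■□□
[5] ■■□■■
□□□■■
□□□□■
■□□□□
□□■□■
□□□□□
□□□□□
[6] ■□■■□
□□■□□
■□□■■
■□□■■
□□□□□
□□□□□
■□□□■
[7] ■□■■□
■□■□□
■■■□□
■□□■□
□□□□■
□□□□□
■■□■■
[8] □□□□□
■□□□□
■□■■□
■□■■□
□□□□■
□□□■□
■■□■□
[9] ■■□□■
□■□□■
■□■■□
■□■□□
□□■□■
■□■■□
□□■□■
[10] □■■□■
□□□□□
■□■■□
■□■□□
■□■□■
■□■□□
□□■□□
[11] □■■■□
■□□□■
□□■■■
■□■□□
■□■□■
■□■□■
■□■□□
[12] □□■■□
■□□□□
□□■□□
■□■□□
□□■□□
□□■□□
■□□□□
[13] □■□□■
□■■■□
□□□□□
□□■■□
□□■■□
□■□□□
□■■■□

1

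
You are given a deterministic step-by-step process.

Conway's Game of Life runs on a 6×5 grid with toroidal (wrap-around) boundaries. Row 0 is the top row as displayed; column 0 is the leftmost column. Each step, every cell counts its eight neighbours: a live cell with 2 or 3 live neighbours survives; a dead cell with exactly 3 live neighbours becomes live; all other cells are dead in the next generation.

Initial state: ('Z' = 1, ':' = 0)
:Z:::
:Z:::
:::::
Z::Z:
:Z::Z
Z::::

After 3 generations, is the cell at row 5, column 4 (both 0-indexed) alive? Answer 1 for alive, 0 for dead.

k=0  :Z:::
:Z:::
:::::
Z::Z:
:Z::Z
Z::::
k=1  ZZ:::
:::::
:::::
Z:::Z
:Z::Z
ZZ:::
k=2  ZZ:::
:::::
:::::
Z:::Z
:Z::Z
::Z:Z
k=3  ZZ:::
:::::
:::::
Z:::Z
:Z::Z
::ZZZ

1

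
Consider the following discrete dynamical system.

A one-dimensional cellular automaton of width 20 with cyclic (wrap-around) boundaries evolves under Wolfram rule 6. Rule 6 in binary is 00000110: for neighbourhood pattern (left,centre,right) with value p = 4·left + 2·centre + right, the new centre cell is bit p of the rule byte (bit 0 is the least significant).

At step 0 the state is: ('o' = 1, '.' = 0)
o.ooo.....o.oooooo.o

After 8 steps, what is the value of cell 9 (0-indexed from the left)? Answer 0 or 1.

0) o.ooo.....o.oooooo.o
1) .........oo.........
2) ........o...........
3) .......oo...........
4) ......o.............
5) .....oo.............
6) ....o...............
7) ...oo...............
8) ..o.................

0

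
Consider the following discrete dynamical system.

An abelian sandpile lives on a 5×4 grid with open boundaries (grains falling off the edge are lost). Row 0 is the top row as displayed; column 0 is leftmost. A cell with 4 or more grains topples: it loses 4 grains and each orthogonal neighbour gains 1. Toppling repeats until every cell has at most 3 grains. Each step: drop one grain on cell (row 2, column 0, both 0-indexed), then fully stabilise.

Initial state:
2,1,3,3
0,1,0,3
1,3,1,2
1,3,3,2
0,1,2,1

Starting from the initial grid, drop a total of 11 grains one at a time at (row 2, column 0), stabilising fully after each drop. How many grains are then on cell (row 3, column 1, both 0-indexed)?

step 0: 2,1,3,3
0,1,0,3
1,3,1,2
1,3,3,2
0,1,2,1
step 1: 2,1,3,3
0,1,0,3
2,3,1,2
1,3,3,2
0,1,2,1
step 2: 2,1,3,3
0,1,0,3
3,3,1,2
1,3,3,2
0,1,2,1
step 3: 2,1,3,3
1,2,0,3
1,1,3,2
3,1,0,3
0,2,3,1
step 4: 2,1,3,3
1,2,0,3
2,1,3,2
3,1,0,3
0,2,3,1
step 5: 2,1,3,3
1,2,0,3
3,1,3,2
3,1,0,3
0,2,3,1
step 6: 2,1,3,3
2,2,0,3
1,2,3,2
0,2,0,3
1,2,3,1
step 7: 2,1,3,3
2,2,0,3
2,2,3,2
0,2,0,3
1,2,3,1
step 8: 2,1,3,3
2,2,0,3
3,2,3,2
0,2,0,3
1,2,3,1
step 9: 2,1,3,3
3,2,0,3
0,3,3,2
1,2,0,3
1,2,3,1
step 10: 2,1,3,3
3,2,0,3
1,3,3,2
1,2,0,3
1,2,3,1
step 11: 2,1,3,3
3,2,0,3
2,3,3,2
1,2,0,3
1,2,3,1

2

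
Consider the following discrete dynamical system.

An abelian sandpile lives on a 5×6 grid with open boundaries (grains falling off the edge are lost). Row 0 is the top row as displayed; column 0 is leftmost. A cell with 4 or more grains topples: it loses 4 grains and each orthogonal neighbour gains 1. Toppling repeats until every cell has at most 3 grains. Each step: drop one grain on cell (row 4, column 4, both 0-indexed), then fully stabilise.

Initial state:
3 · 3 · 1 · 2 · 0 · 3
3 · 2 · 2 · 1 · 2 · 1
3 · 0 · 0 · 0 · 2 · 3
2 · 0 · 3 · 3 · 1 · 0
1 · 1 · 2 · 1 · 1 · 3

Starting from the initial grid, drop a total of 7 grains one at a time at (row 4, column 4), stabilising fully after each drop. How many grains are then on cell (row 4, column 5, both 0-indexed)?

[0] 3 · 3 · 1 · 2 · 0 · 3
3 · 2 · 2 · 1 · 2 · 1
3 · 0 · 0 · 0 · 2 · 3
2 · 0 · 3 · 3 · 1 · 0
1 · 1 · 2 · 1 · 1 · 3
[1] 3 · 3 · 1 · 2 · 0 · 3
3 · 2 · 2 · 1 · 2 · 1
3 · 0 · 0 · 0 · 2 · 3
2 · 0 · 3 · 3 · 1 · 0
1 · 1 · 2 · 1 · 2 · 3
[2] 3 · 3 · 1 · 2 · 0 · 3
3 · 2 · 2 · 1 · 2 · 1
3 · 0 · 0 · 0 · 2 · 3
2 · 0 · 3 · 3 · 1 · 0
1 · 1 · 2 · 1 · 3 · 3
[3] 3 · 3 · 1 · 2 · 0 · 3
3 · 2 · 2 · 1 · 2 · 1
3 · 0 · 0 · 0 · 2 · 3
2 · 0 · 3 · 3 · 2 · 1
1 · 1 · 2 · 2 · 1 · 0
[4] 3 · 3 · 1 · 2 · 0 · 3
3 · 2 · 2 · 1 · 2 · 1
3 · 0 · 0 · 0 · 2 · 3
2 · 0 · 3 · 3 · 2 · 1
1 · 1 · 2 · 2 · 2 · 0
[5] 3 · 3 · 1 · 2 · 0 · 3
3 · 2 · 2 · 1 · 2 · 1
3 · 0 · 0 · 0 · 2 · 3
2 · 0 · 3 · 3 · 2 · 1
1 · 1 · 2 · 2 · 3 · 0
[6] 3 · 3 · 1 · 2 · 0 · 3
3 · 2 · 2 · 1 · 2 · 1
3 · 0 · 0 · 0 · 2 · 3
2 · 0 · 3 · 3 · 3 · 1
1 · 1 · 2 · 3 · 0 · 1
[7] 3 · 3 · 1 · 2 · 0 · 3
3 · 2 · 2 · 1 · 2 · 1
3 · 0 · 0 · 0 · 2 · 3
2 · 0 · 3 · 3 · 3 · 1
1 · 1 · 2 · 3 · 1 · 1

1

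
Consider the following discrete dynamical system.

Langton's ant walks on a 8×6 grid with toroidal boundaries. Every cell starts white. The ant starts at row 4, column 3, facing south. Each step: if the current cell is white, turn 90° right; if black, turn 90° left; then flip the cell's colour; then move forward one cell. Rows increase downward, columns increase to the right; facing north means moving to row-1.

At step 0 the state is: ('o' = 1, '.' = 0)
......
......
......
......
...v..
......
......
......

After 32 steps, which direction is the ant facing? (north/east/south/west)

k=0  ......
......
......
......
...v..
......
......
......
k=1  ......
......
......
......
..<o..
......
......
......
k=2  ......
......
......
..^...
..oo..
......
......
......
k=3  ......
......
......
..o>..
..oo..
......
......
......
k=4  ......
......
......
..oo..
..ov..
......
......
......
k=5  ......
......
......
..oo..
..o.>.
......
......
......
k=6  ......
......
......
..oo..
..o.o.
....v.
......
......
k=7  ......
......
......
..oo..
..o.o.
...<o.
......
......
k=8  ......
......
......
..oo..
..o^o.
...oo.
......
......
k=9  ......
......
......
..oo..
..oo>.
...oo.
......
......
k=10  ......
......
......
..oo^.
..oo..
...oo.
......
......
k=11  ......
......
......
..ooo>
..oo..
...oo.
......
......
k=12  ......
......
......
..oooo
..oo.v
...oo.
......
......
k=13  ......
......
......
..oooo
..oo<o
...oo.
......
......
k=14  ......
......
......
..oo^o
..oooo
...oo.
......
......
k=15  ......
......
......
..o<.o
..oooo
...oo.
......
......
k=16  ......
......
......
..o..o
..ovoo
...oo.
......
......
k=17  ......
......
......
..o..o
..o.>o
...oo.
......
......
k=18  ......
......
......
..o.^o
..o..o
...oo.
......
......
k=19  ......
......
......
..o.o>
..o..o
...oo.
......
......
k=20  ......
......
.....^
..o.o.
..o..o
...oo.
......
......
k=21  ......
......
>....o
..o.o.
..o..o
...oo.
......
......
k=22  ......
......
o....o
v.o.o.
..o..o
...oo.
......
......
k=23  ......
......
o....o
o.o.o<
..o..o
...oo.
......
......
k=24  ......
......
o....^
o.o.oo
..o..o
...oo.
......
......
k=25  ......
......
o...<.
o.o.oo
..o..o
...oo.
......
......
k=26  ......
....^.
o...o.
o.o.oo
..o..o
...oo.
......
......
k=27  ......
....o>
o...o.
o.o.oo
..o..o
...oo.
......
......
k=28  ......
....oo
o...ov
o.o.oo
..o..o
...oo.
......
......
k=29  ......
....oo
o...<o
o.o.oo
..o..o
...oo.
......
......
k=30  ......
....oo
o....o
o.o.vo
..o..o
...oo.
......
......
k=31  ......
....oo
o....o
o.o..>
..o..o
...oo.
......
......
k=32  ......
....oo
o....^
o.o...
..o..o
...oo.
......
......

north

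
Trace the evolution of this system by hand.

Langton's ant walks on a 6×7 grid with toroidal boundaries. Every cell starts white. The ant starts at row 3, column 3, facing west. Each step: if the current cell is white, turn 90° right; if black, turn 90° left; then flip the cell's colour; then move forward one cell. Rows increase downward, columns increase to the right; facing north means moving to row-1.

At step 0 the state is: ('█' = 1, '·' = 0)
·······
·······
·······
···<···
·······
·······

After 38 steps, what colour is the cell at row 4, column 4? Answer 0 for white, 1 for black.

step 0: ·······
·······
·······
···<···
·······
·······
step 1: ·······
·······
···^···
···█···
·······
·······
step 2: ·······
·······
···█>··
···█···
·······
·······
step 3: ·······
·······
···██··
···█v··
·······
·······
step 4: ·······
·······
···██··
···<█··
·······
·······
step 5: ·······
·······
···██··
····█··
···v···
·······
step 6: ·······
·······
···██··
····█··
··<█···
·······
step 7: ·······
·······
···██··
··^·█··
··██···
·······
step 8: ·······
·······
···██··
··█>█··
··██···
·······
step 9: ·······
·······
···██··
··███··
··█v···
·······
step 10: ·······
·······
···██··
··███··
··█·>··
·······
step 11: ·······
·······
···██··
··███··
··█·█··
····v··
step 12: ·······
·······
···██··
··███··
··█·█··
···<█··
step 13: ·······
·······
···██··
··███··
··█^█··
···██··
step 14: ·······
·······
···██··
··███··
··██>··
···██··
step 15: ·······
·······
···██··
··██^··
··██···
···██··
step 16: ·······
·······
···██··
··█<···
··██···
···██··
step 17: ·······
·······
···██··
··█····
··█v···
···██··
step 18: ·······
·······
···██··
··█····
··█·>··
···██··
step 19: ·······
·······
···██··
··█····
··█·█··
···█v··
step 20: ·······
·······
···██··
··█····
··█·█··
···█·>·
step 21: ·····v·
·······
···██··
··█····
··█·█··
···█·█·
step 22: ····<█·
·······
···██··
··█····
··█·█··
···█·█·
step 23: ····██·
·······
···██··
··█····
··█·█··
···█^█·
step 24: ····██·
·······
···██··
··█····
··█·█··
···██>·
step 25: ····██·
·······
···██··
··█····
··█·█^·
···██··
step 26: ····██·
·······
···██··
··█····
··█·██>
···██··
step 27: ····██·
·······
···██··
··█····
··█·███
···██·v
step 28: ····██·
·······
···██··
··█····
··█·███
···██<█
step 29: ····██·
·······
···██··
··█····
··█·█^█
···████
step 30: ····██·
·······
···██··
··█····
··█·<·█
···████
step 31: ····██·
·······
···██··
··█····
··█···█
···█v██
step 32: ····██·
·······
···██··
··█····
··█···█
···█·>█
step 33: ····██·
·······
···██··
··█····
··█··^█
···█··█
step 34: ····██·
·······
···██··
··█····
··█··█>
···█··█
step 35: ····██·
·······
···██··
··█···^
··█··█·
···█··█
step 36: ····██·
·······
···██··
>·█···█
··█··█·
···█··█
step 37: ····██·
·······
···██··
█·█···█
v·█··█·
···█··█
step 38: ····██·
·······
···██··
█·█···█
█·█··█<
···█··█

0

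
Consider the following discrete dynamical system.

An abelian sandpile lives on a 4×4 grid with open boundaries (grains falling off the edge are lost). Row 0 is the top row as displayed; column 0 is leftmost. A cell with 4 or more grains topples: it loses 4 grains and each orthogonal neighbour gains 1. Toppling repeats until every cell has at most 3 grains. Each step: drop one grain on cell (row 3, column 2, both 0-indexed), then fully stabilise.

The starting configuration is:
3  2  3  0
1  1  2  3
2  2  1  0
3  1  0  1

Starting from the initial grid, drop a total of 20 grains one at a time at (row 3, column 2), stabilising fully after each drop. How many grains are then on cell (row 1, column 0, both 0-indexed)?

2

t=0: 3  2  3  0
1  1  2  3
2  2  1  0
3  1  0  1
t=1: 3  2  3  0
1  1  2  3
2  2  1  0
3  1  1  1
t=2: 3  2  3  0
1  1  2  3
2  2  1  0
3  1  2  1
t=3: 3  2  3  0
1  1  2  3
2  2  1  0
3  1  3  1
t=4: 3  2  3  0
1  1  2  3
2  2  2  0
3  2  0  2
t=5: 3  2  3  0
1  1  2  3
2  2  2  0
3  2  1  2
t=6: 3  2  3  0
1  1  2  3
2  2  2  0
3  2  2  2
t=7: 3  2  3  0
1  1  2  3
2  2  2  0
3  2  3  2
t=8: 3  2  3  0
1  1  2  3
2  2  3  0
3  3  0  3
t=9: 3  2  3  0
1  1  2  3
2  2  3  0
3  3  1  3
t=10: 3  2  3  0
1  1  2  3
2  2  3  0
3  3  2  3
t=11: 3  2  3  0
1  1  2  3
2  2  3  0
3  3  3  3
t=12: 3  2  3  0
2  2  3  3
0  1  1  2
1  2  3  0
t=13: 3  2  3  0
2  2  3  3
0  1  2  2
1  3  0  1
t=14: 3  2  3  0
2  2  3  3
0  1  2  2
1  3  1  1
t=15: 3  2  3  0
2  2  3  3
0  1  2  2
1  3  2  1
t=16: 3  2  3  0
2  2  3  3
0  1  2  2
1  3  3  1
t=17: 3  2  3  0
2  2  3  3
0  2  3  2
2  0  1  2
t=18: 3  2  3  0
2  2  3  3
0  2  3  2
2  0  2  2
t=19: 3  2  3  0
2  2  3  3
0  2  3  2
2  0  3  2
t=20: 3  3  0  2
2  3  2  1
0  3  2  1
2  1  2  0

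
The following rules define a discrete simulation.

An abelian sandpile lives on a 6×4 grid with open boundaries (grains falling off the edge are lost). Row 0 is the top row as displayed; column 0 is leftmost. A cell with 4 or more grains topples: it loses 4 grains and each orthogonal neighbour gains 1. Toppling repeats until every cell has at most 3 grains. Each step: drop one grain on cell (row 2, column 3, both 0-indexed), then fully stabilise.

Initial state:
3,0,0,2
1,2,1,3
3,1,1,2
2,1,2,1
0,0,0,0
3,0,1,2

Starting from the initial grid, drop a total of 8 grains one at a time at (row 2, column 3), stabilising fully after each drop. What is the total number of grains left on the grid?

36

step 0: 3,0,0,2
1,2,1,3
3,1,1,2
2,1,2,1
0,0,0,0
3,0,1,2
step 1: 3,0,0,2
1,2,1,3
3,1,1,3
2,1,2,1
0,0,0,0
3,0,1,2
step 2: 3,0,0,3
1,2,2,0
3,1,2,1
2,1,2,2
0,0,0,0
3,0,1,2
step 3: 3,0,0,3
1,2,2,0
3,1,2,2
2,1,2,2
0,0,0,0
3,0,1,2
step 4: 3,0,0,3
1,2,2,0
3,1,2,3
2,1,2,2
0,0,0,0
3,0,1,2
step 5: 3,0,0,3
1,2,2,1
3,1,3,0
2,1,2,3
0,0,0,0
3,0,1,2
step 6: 3,0,0,3
1,2,2,1
3,1,3,1
2,1,2,3
0,0,0,0
3,0,1,2
step 7: 3,0,0,3
1,2,2,1
3,1,3,2
2,1,2,3
0,0,0,0
3,0,1,2
step 8: 3,0,0,3
1,2,2,1
3,1,3,3
2,1,2,3
0,0,0,0
3,0,1,2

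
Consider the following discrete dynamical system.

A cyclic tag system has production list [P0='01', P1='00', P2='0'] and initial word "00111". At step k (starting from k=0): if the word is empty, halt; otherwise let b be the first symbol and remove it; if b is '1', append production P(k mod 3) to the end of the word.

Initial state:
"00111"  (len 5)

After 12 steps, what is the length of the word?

0

[0] "00111"  (len 5)
[1] "0111"  (len 4)
[2] "111"  (len 3)
[3] "110"  (len 3)
[4] "1001"  (len 4)
[5] "00100"  (len 5)
[6] "0100"  (len 4)
[7] "100"  (len 3)
[8] "0000"  (len 4)
[9] "000"  (len 3)
[10] "00"  (len 2)
[11] "0"  (len 1)
[12] (halted — word empty)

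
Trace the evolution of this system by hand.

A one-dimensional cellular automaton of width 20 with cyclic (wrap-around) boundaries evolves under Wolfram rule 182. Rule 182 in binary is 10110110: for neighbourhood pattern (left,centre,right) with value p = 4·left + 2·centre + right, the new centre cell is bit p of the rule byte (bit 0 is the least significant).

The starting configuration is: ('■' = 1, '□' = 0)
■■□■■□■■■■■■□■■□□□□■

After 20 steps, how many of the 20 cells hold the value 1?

k=0  ■■□■■□■■■■■■□■■□□□□■
k=1  ■□■□□■□■■■■□■□□■□□■□
k=2  ■■■■■■■□■■□■■■■■■■■■
k=3  ■■■■■■□■□□■□■■■■■■■■
k=4  ■■■■■□■■■■■■□■■■■■■■
k=5  ■■■■□■□■■■■□■□■■■■■■
k=6  ■■■□■■■□■■□■■■□■■■■■
k=7  ■■□■□■□■□□■□■□■□■■■■
k=8  ■□■■■■■■■■■■■■■■□■■■
k=9  □■□■■■■■■■■■■■■□■□■■
k=10  ■■■□■■■■■■■■■■□■■■□□
k=11  □■□■□■■■■■■■■□■□■□■■
k=12  ■■■■■□■■■■■■□■■■■■□□
k=13  □■■■□■□■■■■□■□■■■□■■
k=14  ■□■□■■■□■■□■■■□■□■□□
k=15  ■■■■□■□■□□■□■□■■■■■■
k=16  ■■■□■■■■■■■■■■□■■■■■
k=17  ■■□■□■■■■■■■■□■□■■■■
k=18  ■□■■■□■■■■■■□■■■□■■■
k=19  □■□■□■□■■■■□■□■□■□■■
k=20  ■■■■■■■□■■□■■■■■■■□□

16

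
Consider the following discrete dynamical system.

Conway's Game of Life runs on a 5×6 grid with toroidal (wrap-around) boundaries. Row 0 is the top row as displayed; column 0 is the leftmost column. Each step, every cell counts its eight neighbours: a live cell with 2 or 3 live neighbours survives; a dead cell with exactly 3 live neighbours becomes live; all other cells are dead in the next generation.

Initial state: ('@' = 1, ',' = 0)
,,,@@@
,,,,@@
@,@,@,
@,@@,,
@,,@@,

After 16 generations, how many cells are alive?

5

step 0: ,,,@@@
,,,,@@
@,@,@,
@,@@,,
@,,@@,
step 1: @,,,,,
@,,,,,
@,@,@,
@,@,,,
@@,,,,
step 2: @,,,,@
@,,,,,
@,,@,,
@,@@,,
@,,,,@
step 3: ,@,,,,
@@,,,,
@,@@,@
@,@@@,
,,,,@,
step 4: @@,,,,
,,,,,@
,,,,,,
@,@,,,
,@@,@@
step 5: ,@@,@,
@,,,,,
,,,,,,
@,@@,@
,,@@,@
step 6: @@@,@@
,@,,,,
@@,,,@
@@@@,@
,,,,,@
step 7: ,@@,@@
,,,,@,
,,,,@@
,,@,,,
,,,,,,
step 8: ,,,@@@
@,,,,,
,,,@@@
,,,,,,
,@@@,,
step 9: @@,@@@
@,,,,,
,,,,@@
,,,,,,
,,@@,,
step 10: @@,@@@
,@,@,,
,,,,,@
,,,@@,
@@@@,@
step 11: ,,,,,,
,@,@,,
,,@@,,
,@,@,,
,,,,,,
step 12: ,,,,,,
,,,@,,
,@,@@,
,,,@,,
,,,,,,
step 13: ,,,,,,
,,@@@,
,,,@@,
,,@@@,
,,,,,,
step 14: ,,,@,,
,,@,@,
,,,,,@
,,@,@,
,,,@,,
step 15: ,,@@@,
,,,@@,
,,,,@@
,,,@@,
,,@@@,
step 16: ,,,,,@
,,@,,,
,,,,,@
,,@,,,
,,,,,@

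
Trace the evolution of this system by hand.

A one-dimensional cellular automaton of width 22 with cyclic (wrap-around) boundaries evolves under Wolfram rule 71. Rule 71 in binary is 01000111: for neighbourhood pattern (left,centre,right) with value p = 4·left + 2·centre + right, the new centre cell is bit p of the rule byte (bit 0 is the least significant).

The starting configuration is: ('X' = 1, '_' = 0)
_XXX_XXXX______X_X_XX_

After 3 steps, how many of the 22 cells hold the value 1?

11

0) _XXX_XXXX______X_X_XX_
1) X__X____X_XXXXXX_X__X_
2) X_XX_XXXX______X_X_XX_
3) X__X____X_XXXXXX_X__X_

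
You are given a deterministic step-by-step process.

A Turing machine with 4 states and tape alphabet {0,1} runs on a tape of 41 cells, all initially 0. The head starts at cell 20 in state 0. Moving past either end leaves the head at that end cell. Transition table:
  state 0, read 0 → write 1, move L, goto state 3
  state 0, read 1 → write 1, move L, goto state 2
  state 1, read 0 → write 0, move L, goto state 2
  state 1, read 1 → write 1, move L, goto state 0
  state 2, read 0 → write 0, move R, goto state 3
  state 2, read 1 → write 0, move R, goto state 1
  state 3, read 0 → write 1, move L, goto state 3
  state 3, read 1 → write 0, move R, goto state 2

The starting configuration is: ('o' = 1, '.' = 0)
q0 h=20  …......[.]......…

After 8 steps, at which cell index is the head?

12

t=0: q0 h=20  …......[.]......…
t=1: q3 h=19  …......[.]o.....…
t=2: q3 h=18  …......[.]oo....…
t=3: q3 h=17  …......[.]ooo...…
t=4: q3 h=16  …......[.]oooo..…
t=5: q3 h=15  …......[.]ooooo.…
t=6: q3 h=14  …......[.]oooooo…
t=7: q3 h=13  …......[.]oooooo…
t=8: q3 h=12  …......[.]oooooo…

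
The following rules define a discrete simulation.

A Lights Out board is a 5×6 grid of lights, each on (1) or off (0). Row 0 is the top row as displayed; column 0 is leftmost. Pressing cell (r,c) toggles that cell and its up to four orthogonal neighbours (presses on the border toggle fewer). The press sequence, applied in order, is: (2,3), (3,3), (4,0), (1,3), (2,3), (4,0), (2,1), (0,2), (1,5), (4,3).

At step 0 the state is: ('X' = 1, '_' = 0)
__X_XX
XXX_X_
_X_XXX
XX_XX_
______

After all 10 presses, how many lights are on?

16

step 0: __X_XX
XXX_X_
_X_XXX
XX_XX_
______
step 1: __X_XX
XXXXX_
_XX__X
XX__X_
______
step 2: __X_XX
XXXXX_
_XXX_X
XXXX__
___X__
step 3: __X_XX
XXXXX_
_XXX_X
_XXX__
XX_X__
step 4: __XXXX
XX____
_XX__X
_XXX__
XX_X__
step 5: __XXXX
XX_X__
_X_XXX
_XX___
XX_X__
step 6: __XXXX
XX_X__
_X_XXX
XXX___
___X__
step 7: __XXXX
X__X__
X_XXXX
X_X___
___X__
step 8: _X__XX
X_XX__
X_XXXX
X_X___
___X__
step 9: _X__X_
X_XXXX
X_XXX_
X_X___
___X__
step 10: _X__X_
X_XXXX
X_XXX_
X_XX__
__X_X_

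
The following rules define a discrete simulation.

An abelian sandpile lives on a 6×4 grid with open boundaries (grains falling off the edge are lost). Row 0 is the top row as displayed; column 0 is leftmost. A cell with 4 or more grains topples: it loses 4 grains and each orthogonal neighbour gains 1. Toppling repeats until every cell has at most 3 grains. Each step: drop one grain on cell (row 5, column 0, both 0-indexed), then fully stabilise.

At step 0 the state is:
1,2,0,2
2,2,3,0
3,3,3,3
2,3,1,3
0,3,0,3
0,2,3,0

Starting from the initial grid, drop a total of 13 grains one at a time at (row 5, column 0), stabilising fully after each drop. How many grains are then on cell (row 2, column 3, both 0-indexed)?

gen 0: 1,2,0,2
2,2,3,0
3,3,3,3
2,3,1,3
0,3,0,3
0,2,3,0
gen 1: 1,2,0,2
2,2,3,0
3,3,3,3
2,3,1,3
0,3,0,3
1,2,3,0
gen 2: 1,2,0,2
2,2,3,0
3,3,3,3
2,3,1,3
0,3,0,3
2,2,3,0
gen 3: 1,2,0,2
2,2,3,0
3,3,3,3
2,3,1,3
0,3,0,3
3,2,3,0
gen 4: 1,2,0,2
2,2,3,0
3,3,3,3
2,3,1,3
1,3,0,3
0,3,3,0
gen 5: 1,2,0,2
2,2,3,0
3,3,3,3
2,3,1,3
1,3,0,3
1,3,3,0
gen 6: 1,2,0,2
2,2,3,0
3,3,3,3
2,3,1,3
1,3,0,3
2,3,3,0
gen 7: 1,2,0,2
2,2,3,0
3,3,3,3
2,3,1,3
1,3,0,3
3,3,3,0
gen 8: 2,3,1,2
0,1,1,2
2,3,3,1
1,3,1,2
0,3,0,1
2,2,1,2
gen 9: 2,3,1,2
0,1,1,2
2,3,3,1
1,3,1,2
0,3,0,1
3,2,1,2
gen 10: 2,3,1,2
0,1,1,2
2,3,3,1
1,3,1,2
1,3,0,1
0,3,1,2
gen 11: 2,3,1,2
0,1,1,2
2,3,3,1
1,3,1,2
1,3,0,1
1,3,1,2
gen 12: 2,3,1,2
0,1,1,2
2,3,3,1
1,3,1,2
1,3,0,1
2,3,1,2
gen 13: 2,3,1,2
0,1,1,2
2,3,3,1
1,3,1,2
1,3,0,1
3,3,1,2

1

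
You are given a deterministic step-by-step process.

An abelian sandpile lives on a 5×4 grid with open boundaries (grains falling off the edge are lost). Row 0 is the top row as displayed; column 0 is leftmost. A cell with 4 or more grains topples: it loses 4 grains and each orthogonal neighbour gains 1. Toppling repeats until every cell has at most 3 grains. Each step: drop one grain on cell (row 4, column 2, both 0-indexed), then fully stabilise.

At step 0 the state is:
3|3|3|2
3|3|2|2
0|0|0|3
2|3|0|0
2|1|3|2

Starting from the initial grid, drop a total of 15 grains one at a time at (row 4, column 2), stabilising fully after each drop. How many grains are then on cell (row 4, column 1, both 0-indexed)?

[0] 3|3|3|2
3|3|2|2
0|0|0|3
2|3|0|0
2|1|3|2
[1] 3|3|3|2
3|3|2|2
0|0|0|3
2|3|1|0
2|2|0|3
[2] 3|3|3|2
3|3|2|2
0|0|0|3
2|3|1|0
2|2|1|3
[3] 3|3|3|2
3|3|2|2
0|0|0|3
2|3|1|0
2|2|2|3
[4] 3|3|3|2
3|3|2|2
0|0|0|3
2|3|1|0
2|2|3|3
[5] 3|3|3|2
3|3|2|2
0|0|0|3
2|3|2|1
2|3|1|0
[6] 3|3|3|2
3|3|2|2
0|0|0|3
2|3|2|1
2|3|2|0
[7] 3|3|3|2
3|3|2|2
0|0|0|3
2|3|2|1
2|3|3|0
[8] 3|3|3|2
3|3|2|2
0|1|1|3
3|1|0|2
3|1|2|1
[9] 3|3|3|2
3|3|2|2
0|1|1|3
3|1|0|2
3|1|3|1
[10] 3|3|3|2
3|3|2|2
0|1|1|3
3|1|1|2
3|2|0|2
[11] 3|3|3|2
3|3|2|2
0|1|1|3
3|1|1|2
3|2|1|2
[12] 3|3|3|2
3|3|2|2
0|1|1|3
3|1|1|2
3|2|2|2
[13] 3|3|3|2
3|3|2|2
0|1|1|3
3|1|1|2
3|2|3|2
[14] 3|3|3|2
3|3|2|2
0|1|1|3
3|1|2|2
3|3|0|3
[15] 3|3|3|2
3|3|2|2
0|1|1|3
3|1|2|2
3|3|1|3

3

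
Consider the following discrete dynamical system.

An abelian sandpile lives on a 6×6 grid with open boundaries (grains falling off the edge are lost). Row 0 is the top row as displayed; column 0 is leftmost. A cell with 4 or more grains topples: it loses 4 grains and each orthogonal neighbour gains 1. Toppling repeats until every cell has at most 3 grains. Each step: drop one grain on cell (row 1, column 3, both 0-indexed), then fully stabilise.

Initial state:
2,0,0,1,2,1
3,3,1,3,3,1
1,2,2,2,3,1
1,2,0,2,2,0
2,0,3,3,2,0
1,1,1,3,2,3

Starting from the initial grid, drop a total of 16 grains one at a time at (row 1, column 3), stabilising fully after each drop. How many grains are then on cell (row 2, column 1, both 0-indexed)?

gen 0: 2,0,0,1,2,1
3,3,1,3,3,1
1,2,2,2,3,1
1,2,0,2,2,0
2,0,3,3,2,0
1,1,1,3,2,3
gen 1: 2,0,0,2,3,1
3,3,2,2,1,2
1,2,3,0,1,2
1,2,0,3,3,0
2,0,3,3,2,0
1,1,1,3,2,3
gen 2: 2,0,0,2,3,1
3,3,2,3,1,2
1,2,3,0,1,2
1,2,0,3,3,0
2,0,3,3,2,0
1,1,1,3,2,3
gen 3: 2,0,0,3,3,1
3,3,3,0,2,2
1,2,3,1,1,2
1,2,0,3,3,0
2,0,3,3,2,0
1,1,1,3,2,3
gen 4: 2,0,0,3,3,1
3,3,3,1,2,2
1,2,3,1,1,2
1,2,0,3,3,0
2,0,3,3,2,0
1,1,1,3,2,3
gen 5: 2,0,0,3,3,1
3,3,3,2,2,2
1,2,3,1,1,2
1,2,0,3,3,0
2,0,3,3,2,0
1,1,1,3,2,3
gen 6: 2,0,0,3,3,1
3,3,3,3,2,2
1,2,3,1,1,2
1,2,0,3,3,0
2,0,3,3,2,0
1,1,1,3,2,3
gen 7: 3,1,2,1,1,2
0,2,2,3,0,3
3,0,1,3,2,2
1,3,1,3,3,0
2,0,3,3,2,0
1,1,1,3,2,3
gen 8: 3,1,2,2,1,2
0,2,3,1,2,3
3,0,2,2,0,3
1,3,3,2,2,1
2,1,0,3,1,2
1,1,3,1,1,0
gen 9: 3,1,2,2,1,2
0,2,3,2,2,3
3,0,2,2,0,3
1,3,3,2,2,1
2,1,0,3,1,2
1,1,3,1,1,0
gen 10: 3,1,2,2,1,2
0,2,3,3,2,3
3,0,2,2,0,3
1,3,3,2,2,1
2,1,0,3,1,2
1,1,3,1,1,0
gen 11: 3,1,3,3,1,2
0,3,0,1,3,3
3,0,3,3,0,3
1,3,3,2,2,1
2,1,0,3,1,2
1,1,3,1,1,0
gen 12: 3,1,3,3,1,2
0,3,0,2,3,3
3,0,3,3,0,3
1,3,3,2,2,1
2,1,0,3,1,2
1,1,3,1,1,0
gen 13: 3,1,3,3,1,2
0,3,0,3,3,3
3,0,3,3,0,3
1,3,3,2,2,1
2,1,0,3,1,2
1,1,3,1,1,0
gen 14: 3,2,0,1,3,3
0,3,3,3,1,1
3,2,1,2,3,0
2,0,2,1,3,2
2,2,2,0,2,2
1,1,3,2,1,0
gen 15: 3,3,1,2,3,3
1,0,1,1,2,1
3,3,2,3,3,0
2,0,2,1,3,2
2,2,2,0,2,2
1,1,3,2,1,0
gen 16: 3,3,1,2,3,3
1,0,1,2,2,1
3,3,2,3,3,0
2,0,2,1,3,2
2,2,2,0,2,2
1,1,3,2,1,0

3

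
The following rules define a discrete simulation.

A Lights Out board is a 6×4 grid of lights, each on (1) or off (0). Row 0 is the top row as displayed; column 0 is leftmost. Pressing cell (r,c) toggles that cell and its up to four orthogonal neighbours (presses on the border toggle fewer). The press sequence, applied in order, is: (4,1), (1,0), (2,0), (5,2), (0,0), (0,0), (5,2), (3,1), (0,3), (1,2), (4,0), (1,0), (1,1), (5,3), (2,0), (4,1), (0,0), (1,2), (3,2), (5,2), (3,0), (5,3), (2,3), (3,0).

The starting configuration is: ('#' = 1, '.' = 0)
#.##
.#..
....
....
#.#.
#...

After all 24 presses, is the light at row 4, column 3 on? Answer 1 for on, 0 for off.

0

step 0: #.##
.#..
....
....
#.#.
#...
step 1: #.##
.#..
....
.#..
.#..
##..
step 2: ..##
#...
#...
.#..
.#..
##..
step 3: ..##
....
.#..
##..
.#..
##..
step 4: ..##
....
.#..
##..
.##.
#.##
step 5: ####
#...
.#..
##..
.##.
#.##
step 6: ..##
....
.#..
##..
.##.
#.##
step 7: ..##
....
.#..
##..
.#..
##..
step 8: ..##
....
....
..#.
....
##..
step 9: ....
...#
....
..#.
....
##..
step 10: ..#.
.##.
..#.
..#.
....
##..
step 11: ..#.
.##.
..#.
#.#.
##..
.#..
step 12: #.#.
#.#.
#.#.
#.#.
##..
.#..
step 13: ###.
.#..
###.
#.#.
##..
.#..
step 14: ###.
.#..
###.
#.#.
##.#
.###
step 15: ###.
##..
..#.
..#.
##.#
.###
step 16: ###.
##..
..#.
.##.
..##
..##
step 17: ..#.
.#..
..#.
.##.
..##
..##
step 18: ....
..##
....
.##.
..##
..##
step 19: ....
..##
..#.
...#
...#
..##
step 20: ....
..##
..#.
...#
..##
.#..
step 21: ....
..##
#.#.
##.#
#.##
.#..
step 22: ....
..##
#.#.
##.#
#.#.
.###
step 23: ....
..#.
#..#
##..
#.#.
.###
step 24: ....
..#.
...#
....
..#.
.###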